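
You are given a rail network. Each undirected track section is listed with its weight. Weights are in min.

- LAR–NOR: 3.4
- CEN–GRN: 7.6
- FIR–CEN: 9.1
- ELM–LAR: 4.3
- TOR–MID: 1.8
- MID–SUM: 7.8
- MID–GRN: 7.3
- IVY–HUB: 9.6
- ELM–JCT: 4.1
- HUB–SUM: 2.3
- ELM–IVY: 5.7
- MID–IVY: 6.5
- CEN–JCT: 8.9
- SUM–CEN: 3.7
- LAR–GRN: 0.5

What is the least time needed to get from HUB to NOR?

17.5 min

Candidate routes:
HUB - SUM - MID - GRN - LAR - NOR: 2.3+7.8+7.3+0.5+3.4 = 21.3
HUB - SUM - CEN - GRN - LAR - NOR: 2.3+3.7+7.6+0.5+3.4 = 17.5
HUB - IVY - ELM - LAR - NOR: 9.6+5.7+4.3+3.4 = 23
The minimum is 17.5 min via HUB - SUM - CEN - GRN - LAR - NOR.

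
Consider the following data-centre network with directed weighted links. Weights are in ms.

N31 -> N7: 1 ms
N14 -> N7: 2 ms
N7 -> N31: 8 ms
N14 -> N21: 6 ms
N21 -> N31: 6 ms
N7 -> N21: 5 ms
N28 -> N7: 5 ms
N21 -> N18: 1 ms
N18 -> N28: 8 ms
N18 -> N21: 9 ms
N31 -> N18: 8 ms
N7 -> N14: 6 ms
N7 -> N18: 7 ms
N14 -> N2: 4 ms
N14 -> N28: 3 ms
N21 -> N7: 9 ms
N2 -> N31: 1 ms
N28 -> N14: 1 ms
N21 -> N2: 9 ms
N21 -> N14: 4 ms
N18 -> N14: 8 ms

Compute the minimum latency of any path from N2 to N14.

Compare a few routes:
N2–N31–N7–N14: 1+1+6 = 8
N2–N31–N7–N21–N14: 1+1+5+4 = 11
The minimum is 8 ms via N2–N31–N7–N14.

8 ms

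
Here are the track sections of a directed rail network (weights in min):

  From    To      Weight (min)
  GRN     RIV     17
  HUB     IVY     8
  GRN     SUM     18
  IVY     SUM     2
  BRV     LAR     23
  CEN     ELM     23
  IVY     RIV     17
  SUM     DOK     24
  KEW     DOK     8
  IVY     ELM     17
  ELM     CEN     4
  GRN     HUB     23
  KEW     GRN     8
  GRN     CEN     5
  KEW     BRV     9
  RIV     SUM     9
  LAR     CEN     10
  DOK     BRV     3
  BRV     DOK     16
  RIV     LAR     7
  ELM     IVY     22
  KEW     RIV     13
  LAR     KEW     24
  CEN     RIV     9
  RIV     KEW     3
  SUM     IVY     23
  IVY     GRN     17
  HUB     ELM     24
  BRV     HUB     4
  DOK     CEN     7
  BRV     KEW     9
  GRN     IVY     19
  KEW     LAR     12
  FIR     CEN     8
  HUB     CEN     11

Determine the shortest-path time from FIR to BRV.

Candidate routes:
FIR - CEN - RIV - KEW - BRV: 8+9+3+9 = 29
FIR - CEN - RIV - LAR - KEW - BRV: 8+9+7+24+9 = 57
FIR - CEN - RIV - SUM - DOK - BRV: 8+9+9+24+3 = 53
FIR - CEN - RIV - KEW - DOK - BRV: 8+9+3+8+3 = 31
The minimum is 29 min via FIR - CEN - RIV - KEW - BRV.

29 min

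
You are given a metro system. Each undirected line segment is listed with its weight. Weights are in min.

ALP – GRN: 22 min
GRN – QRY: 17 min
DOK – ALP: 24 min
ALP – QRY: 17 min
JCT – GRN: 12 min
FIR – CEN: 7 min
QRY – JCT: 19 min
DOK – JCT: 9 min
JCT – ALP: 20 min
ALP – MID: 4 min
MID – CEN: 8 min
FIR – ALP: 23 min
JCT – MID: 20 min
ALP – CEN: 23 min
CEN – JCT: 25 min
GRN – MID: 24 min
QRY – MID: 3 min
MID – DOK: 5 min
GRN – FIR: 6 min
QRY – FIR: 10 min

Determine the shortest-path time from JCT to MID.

14 min

Compare a few routes:
JCT - DOK - MID: 9+5 = 14
JCT - MID: 20 = 20
Cheapest is JCT - DOK - MID at 14 min.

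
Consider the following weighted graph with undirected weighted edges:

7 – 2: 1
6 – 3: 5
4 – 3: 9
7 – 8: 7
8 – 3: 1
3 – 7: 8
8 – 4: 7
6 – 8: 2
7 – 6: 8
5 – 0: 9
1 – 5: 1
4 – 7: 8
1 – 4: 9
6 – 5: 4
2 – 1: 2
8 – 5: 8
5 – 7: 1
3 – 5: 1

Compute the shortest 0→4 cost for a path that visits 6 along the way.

22

Shortest 0→6: 0–5–6 = 13
Shortest 6→4: 6–8–4 = 9
Total via 6: 13 + 9 = 22.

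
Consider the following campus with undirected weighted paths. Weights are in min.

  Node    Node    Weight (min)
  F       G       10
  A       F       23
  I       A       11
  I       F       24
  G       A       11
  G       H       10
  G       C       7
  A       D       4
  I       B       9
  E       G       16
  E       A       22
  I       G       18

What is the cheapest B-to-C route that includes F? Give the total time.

50 min

Best B to F: B–I–F costing 33
Shortest F→C: F–G–C = 17
Total via F: 33 + 17 = 50 min.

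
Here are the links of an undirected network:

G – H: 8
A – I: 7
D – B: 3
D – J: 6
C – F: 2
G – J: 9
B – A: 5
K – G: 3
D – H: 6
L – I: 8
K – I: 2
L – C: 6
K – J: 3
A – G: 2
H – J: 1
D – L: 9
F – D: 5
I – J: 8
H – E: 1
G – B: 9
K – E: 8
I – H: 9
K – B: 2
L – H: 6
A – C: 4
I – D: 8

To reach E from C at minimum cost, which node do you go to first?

L

Compare a few routes:
C - A - G - K - J - H - E: 4+2+3+3+1+1 = 14
C - L - H - E: 6+6+1 = 13
The minimum is 13 via C - L - H - E.
So from C the first move is to L.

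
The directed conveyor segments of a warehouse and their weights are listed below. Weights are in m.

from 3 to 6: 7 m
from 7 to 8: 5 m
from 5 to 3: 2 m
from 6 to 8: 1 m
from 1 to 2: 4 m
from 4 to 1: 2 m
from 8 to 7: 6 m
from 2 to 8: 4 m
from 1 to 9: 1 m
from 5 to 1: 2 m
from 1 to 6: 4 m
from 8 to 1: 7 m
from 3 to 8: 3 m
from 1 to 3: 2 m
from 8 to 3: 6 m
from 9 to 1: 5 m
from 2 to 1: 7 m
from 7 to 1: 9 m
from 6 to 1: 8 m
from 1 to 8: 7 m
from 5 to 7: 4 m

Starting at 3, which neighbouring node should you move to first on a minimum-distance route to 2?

8

Compare a few routes:
3 - 6 - 1 - 2: 7+8+4 = 19
3 - 8 - 7 - 1 - 2: 3+6+9+4 = 22
3 - 6 - 8 - 1 - 2: 7+1+7+4 = 19
3 - 8 - 1 - 2: 3+7+4 = 14
Cheapest is 3 - 8 - 1 - 2 at 14 m.
So from 3 the first move is to 8.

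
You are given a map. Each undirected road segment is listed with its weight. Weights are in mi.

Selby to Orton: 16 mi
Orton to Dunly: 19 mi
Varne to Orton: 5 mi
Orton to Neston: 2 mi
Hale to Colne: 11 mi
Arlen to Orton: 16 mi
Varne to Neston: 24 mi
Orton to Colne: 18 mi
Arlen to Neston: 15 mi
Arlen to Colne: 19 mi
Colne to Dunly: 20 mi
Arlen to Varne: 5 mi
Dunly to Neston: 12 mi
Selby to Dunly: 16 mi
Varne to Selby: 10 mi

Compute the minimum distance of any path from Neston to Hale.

Compare a few routes:
Neston - Orton - Colne - Hale: 2+18+11 = 31
Neston - Orton - Varne - Arlen - Colne - Hale: 2+5+5+19+11 = 42
Neston - Dunly - Colne - Hale: 12+20+11 = 43
The minimum is 31 mi via Neston - Orton - Colne - Hale.

31 mi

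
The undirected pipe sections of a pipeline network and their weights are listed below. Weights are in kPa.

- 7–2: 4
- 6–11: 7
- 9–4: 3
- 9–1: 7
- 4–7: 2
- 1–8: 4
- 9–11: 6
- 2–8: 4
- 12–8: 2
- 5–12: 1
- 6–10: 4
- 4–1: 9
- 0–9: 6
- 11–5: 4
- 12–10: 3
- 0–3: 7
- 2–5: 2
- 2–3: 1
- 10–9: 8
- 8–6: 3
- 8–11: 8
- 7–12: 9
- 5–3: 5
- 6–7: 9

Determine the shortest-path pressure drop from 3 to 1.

Compare a few routes:
3 → 5 → 12 → 8 → 1: 5+1+2+4 = 12
3 → 2 → 8 → 1: 1+4+4 = 9
3 → 2 → 5 → 12 → 8 → 1: 1+2+1+2+4 = 10
Cheapest is 3 → 2 → 8 → 1 at 9 kPa.

9 kPa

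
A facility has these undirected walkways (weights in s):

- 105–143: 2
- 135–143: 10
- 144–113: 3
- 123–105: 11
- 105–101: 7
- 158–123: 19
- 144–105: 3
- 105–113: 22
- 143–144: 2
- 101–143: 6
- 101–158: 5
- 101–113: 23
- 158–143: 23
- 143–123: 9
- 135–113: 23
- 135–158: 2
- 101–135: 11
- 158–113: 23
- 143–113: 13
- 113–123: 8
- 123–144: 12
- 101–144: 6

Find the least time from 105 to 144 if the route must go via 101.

13 s

Shortest 105→101: 105–101 = 7
Shortest 101→144: 101–144 = 6
Total via 101: 7 + 6 = 13 s.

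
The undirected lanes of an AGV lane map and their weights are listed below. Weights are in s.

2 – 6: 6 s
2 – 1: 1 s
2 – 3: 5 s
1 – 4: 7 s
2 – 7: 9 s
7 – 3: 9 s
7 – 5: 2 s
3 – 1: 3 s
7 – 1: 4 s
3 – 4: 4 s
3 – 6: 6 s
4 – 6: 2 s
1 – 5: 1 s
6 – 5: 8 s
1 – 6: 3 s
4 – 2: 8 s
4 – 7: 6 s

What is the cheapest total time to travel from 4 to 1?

Shortest distances from 4:
4: 0
6: 2  (via 4)
3: 4  (via 4)
1: 5  (via 6)
Shortest route: 4–6–1 = 5 s.

5 s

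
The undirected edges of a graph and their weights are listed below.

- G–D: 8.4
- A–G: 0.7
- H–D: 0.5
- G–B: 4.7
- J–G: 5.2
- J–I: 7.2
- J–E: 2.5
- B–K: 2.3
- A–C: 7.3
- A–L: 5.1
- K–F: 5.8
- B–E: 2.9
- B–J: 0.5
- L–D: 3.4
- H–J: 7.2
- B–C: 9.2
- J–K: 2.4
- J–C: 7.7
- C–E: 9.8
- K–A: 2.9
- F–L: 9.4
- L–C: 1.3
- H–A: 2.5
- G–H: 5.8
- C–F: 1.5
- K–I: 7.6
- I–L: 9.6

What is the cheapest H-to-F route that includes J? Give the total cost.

Best H to J: H–J costing 7.2
Shortest J→F: J–K–F = 8.2
Total via J: 7.2 + 8.2 = 15.4.

15.4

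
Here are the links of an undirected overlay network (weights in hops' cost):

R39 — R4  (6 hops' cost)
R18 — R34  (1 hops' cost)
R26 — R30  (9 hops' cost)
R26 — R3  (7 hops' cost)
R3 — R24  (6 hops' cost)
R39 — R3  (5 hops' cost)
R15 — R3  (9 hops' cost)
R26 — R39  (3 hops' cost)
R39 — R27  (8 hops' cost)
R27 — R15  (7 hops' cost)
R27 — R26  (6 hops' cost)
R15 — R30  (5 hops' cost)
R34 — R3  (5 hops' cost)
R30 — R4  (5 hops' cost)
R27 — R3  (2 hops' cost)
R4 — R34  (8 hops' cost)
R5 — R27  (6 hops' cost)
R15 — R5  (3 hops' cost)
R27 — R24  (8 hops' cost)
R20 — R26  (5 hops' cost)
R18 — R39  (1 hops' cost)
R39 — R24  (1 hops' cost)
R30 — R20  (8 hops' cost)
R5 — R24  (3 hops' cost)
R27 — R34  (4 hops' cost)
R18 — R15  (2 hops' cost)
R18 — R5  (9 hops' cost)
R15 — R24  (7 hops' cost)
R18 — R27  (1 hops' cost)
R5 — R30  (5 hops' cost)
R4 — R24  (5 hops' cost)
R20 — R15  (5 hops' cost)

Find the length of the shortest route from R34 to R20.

8 hops' cost

Running Dijkstra from R34:
R34: 0
R18: 1  (via R34)
R39: 2  (via R18)
R27: 2  (via R18)
R24: 3  (via R39)
R15: 3  (via R18)
R3: 4  (via R27)
R26: 5  (via R39)
R5: 6  (via R24)
R20: 8  (via R15)
Shortest route: R34–R18–R15–R20 = 8 hops' cost.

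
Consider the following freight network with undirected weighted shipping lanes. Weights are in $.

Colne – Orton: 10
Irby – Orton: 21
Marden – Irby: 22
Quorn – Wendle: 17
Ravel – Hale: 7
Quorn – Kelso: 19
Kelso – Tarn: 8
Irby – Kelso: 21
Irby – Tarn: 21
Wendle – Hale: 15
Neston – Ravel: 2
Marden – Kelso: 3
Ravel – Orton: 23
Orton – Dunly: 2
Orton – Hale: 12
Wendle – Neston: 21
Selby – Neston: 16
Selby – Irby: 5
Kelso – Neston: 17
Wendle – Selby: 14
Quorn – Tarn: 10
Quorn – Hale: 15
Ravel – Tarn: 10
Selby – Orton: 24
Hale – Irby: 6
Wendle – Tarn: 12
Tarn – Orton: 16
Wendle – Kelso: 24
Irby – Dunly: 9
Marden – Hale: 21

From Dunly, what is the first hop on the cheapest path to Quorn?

Compare a few routes:
Dunly → Orton → Hale → Quorn: 2+12+15 = 29
Dunly → Irby → Hale → Quorn: 9+6+15 = 30
Dunly → Orton → Tarn → Quorn: 2+16+10 = 28
Cheapest is Dunly → Orton → Tarn → Quorn at $28.
So from Dunly the first move is to Orton.

Orton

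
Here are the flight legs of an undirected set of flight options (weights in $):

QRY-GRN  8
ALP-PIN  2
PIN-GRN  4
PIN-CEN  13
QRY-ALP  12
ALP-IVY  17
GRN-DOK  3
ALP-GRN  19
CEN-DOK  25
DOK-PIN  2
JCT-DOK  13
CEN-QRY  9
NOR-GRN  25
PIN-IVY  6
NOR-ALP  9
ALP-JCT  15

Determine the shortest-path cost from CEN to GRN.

Running Dijkstra from CEN:
CEN: 0
QRY: 9  (via CEN)
PIN: 13  (via CEN)
DOK: 15  (via PIN)
ALP: 15  (via PIN)
GRN: 17  (via QRY)
Shortest route: CEN → QRY → GRN = $17.

$17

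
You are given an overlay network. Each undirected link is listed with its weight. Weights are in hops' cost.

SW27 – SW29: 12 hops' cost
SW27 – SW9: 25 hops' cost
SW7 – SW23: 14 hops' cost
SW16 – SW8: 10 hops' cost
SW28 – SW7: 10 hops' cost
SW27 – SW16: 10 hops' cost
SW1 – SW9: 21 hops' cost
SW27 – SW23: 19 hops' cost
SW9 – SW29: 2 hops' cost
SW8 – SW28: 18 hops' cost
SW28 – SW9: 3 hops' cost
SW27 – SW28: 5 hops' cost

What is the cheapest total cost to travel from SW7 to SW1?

34 hops' cost

Settle nodes by increasing distance from SW7:
SW7: 0
SW28: 10  (via SW7)
SW9: 13  (via SW28)
SW23: 14  (via SW7)
SW29: 15  (via SW9)
SW27: 15  (via SW28)
SW16: 25  (via SW27)
SW8: 28  (via SW28)
SW1: 34  (via SW9)
Shortest route: SW7–SW28–SW9–SW1 = 34 hops' cost.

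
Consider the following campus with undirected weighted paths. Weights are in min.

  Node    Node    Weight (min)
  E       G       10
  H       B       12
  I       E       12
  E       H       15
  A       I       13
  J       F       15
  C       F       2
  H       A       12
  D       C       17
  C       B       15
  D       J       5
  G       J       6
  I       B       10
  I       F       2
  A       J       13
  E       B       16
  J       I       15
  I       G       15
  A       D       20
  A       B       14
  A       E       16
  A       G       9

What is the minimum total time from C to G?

Enumerating some paths:
C - F - I - G: 2+2+15 = 19
C - F - J - G: 2+15+6 = 23
C - F - I - J - G: 2+2+15+6 = 25
The minimum is 19 min via C - F - I - G.

19 min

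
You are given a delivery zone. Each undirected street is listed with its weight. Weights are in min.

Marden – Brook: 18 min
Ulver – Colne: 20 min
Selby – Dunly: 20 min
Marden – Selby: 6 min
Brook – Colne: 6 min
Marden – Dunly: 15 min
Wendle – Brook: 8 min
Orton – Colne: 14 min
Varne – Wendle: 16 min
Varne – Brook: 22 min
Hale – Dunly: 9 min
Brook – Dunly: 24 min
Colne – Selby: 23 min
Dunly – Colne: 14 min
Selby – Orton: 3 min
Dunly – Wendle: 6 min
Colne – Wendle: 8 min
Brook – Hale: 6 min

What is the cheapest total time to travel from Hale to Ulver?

32 min

Running Dijkstra from Hale:
Hale: 0
Brook: 6  (via Hale)
Dunly: 9  (via Hale)
Colne: 12  (via Brook)
Wendle: 14  (via Brook)
Marden: 24  (via Brook)
Orton: 26  (via Colne)
Varne: 28  (via Brook)
Selby: 29  (via Dunly)
Ulver: 32  (via Colne)
Shortest route: Hale → Brook → Colne → Ulver = 32 min.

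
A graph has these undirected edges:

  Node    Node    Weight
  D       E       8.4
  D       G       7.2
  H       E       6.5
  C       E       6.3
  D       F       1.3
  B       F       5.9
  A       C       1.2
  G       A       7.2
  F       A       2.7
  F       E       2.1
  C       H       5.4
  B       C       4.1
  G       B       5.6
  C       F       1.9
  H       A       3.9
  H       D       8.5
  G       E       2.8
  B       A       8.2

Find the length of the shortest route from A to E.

4.8

Settle nodes by increasing distance from A:
A: 0
C: 1.2  (via A)
F: 2.7  (via A)
H: 3.9  (via A)
D: 4  (via F)
E: 4.8  (via F)
Shortest route: A–F–E = 4.8.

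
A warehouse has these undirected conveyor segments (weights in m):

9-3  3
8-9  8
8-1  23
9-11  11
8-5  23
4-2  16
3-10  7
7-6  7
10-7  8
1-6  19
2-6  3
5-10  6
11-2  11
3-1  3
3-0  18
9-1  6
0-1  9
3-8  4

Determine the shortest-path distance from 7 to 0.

27 m

Shortest distances from 7:
7: 0
6: 7  (via 7)
10: 8  (via 7)
2: 10  (via 6)
5: 14  (via 10)
3: 15  (via 10)
1: 18  (via 3)
9: 18  (via 3)
8: 19  (via 3)
11: 21  (via 2)
4: 26  (via 2)
0: 27  (via 1)
Shortest route: 7–10–3–1–0 = 27 m.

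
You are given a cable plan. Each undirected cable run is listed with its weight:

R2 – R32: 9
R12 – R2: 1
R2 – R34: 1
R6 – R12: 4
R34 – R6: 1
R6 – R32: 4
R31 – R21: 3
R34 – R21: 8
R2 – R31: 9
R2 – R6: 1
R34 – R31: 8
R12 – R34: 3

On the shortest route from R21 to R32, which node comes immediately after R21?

Candidate routes:
R21 - R34 - R6 - R32: 8+1+4 = 13
R21 - R31 - R34 - R6 - R32: 3+8+1+4 = 16
R21 - R34 - R12 - R2 - R6 - R32: 8+3+1+1+4 = 17
R21 - R34 - R2 - R6 - R32: 8+1+1+4 = 14
The minimum is 13 via R21 - R34 - R6 - R32.
So from R21 the first move is to R34.

R34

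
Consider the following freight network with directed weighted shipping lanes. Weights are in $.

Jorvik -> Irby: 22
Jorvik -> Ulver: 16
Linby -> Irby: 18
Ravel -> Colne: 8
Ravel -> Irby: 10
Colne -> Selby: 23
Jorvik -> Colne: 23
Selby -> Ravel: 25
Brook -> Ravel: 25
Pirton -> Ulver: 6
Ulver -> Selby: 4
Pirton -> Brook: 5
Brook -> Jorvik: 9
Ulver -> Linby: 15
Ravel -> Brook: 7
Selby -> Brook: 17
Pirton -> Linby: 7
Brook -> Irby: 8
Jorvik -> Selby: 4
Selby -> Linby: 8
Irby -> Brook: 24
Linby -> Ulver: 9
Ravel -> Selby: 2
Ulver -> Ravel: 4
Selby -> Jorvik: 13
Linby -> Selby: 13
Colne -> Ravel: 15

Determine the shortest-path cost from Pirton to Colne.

$18

Compare a few routes:
Pirton → Ulver → Ravel → Colne: 6+4+8 = 18
Pirton → Linby → Ulver → Ravel → Colne: 7+9+4+8 = 28
Pirton → Brook → Jorvik → Colne: 5+9+23 = 37
The minimum is $18 via Pirton → Ulver → Ravel → Colne.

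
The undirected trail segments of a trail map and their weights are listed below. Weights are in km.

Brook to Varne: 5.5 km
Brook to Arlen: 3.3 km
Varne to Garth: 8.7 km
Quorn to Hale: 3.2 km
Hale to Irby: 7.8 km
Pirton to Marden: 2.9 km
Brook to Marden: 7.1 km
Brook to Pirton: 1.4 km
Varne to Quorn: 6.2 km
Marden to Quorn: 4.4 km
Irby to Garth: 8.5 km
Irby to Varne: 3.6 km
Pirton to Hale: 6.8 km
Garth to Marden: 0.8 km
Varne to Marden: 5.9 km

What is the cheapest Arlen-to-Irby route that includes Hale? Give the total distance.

19.3 km

Best Arlen to Hale: Arlen → Brook → Pirton → Hale costing 11.5
Shortest Hale→Irby: Hale → Irby = 7.8
Total via Hale: 11.5 + 7.8 = 19.3 km.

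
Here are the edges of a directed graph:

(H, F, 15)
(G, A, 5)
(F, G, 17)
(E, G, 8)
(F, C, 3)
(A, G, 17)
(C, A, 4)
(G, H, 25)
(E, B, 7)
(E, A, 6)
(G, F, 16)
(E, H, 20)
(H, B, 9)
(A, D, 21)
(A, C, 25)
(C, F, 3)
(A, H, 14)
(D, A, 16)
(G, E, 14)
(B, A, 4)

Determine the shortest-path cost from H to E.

44

Enumerating some paths:
H–F–C–A–G–E: 15+3+4+17+14 = 53
H–F–G–E: 15+17+14 = 46
H–B–A–G–E: 9+4+17+14 = 44
Cheapest is H–B–A–G–E at 44.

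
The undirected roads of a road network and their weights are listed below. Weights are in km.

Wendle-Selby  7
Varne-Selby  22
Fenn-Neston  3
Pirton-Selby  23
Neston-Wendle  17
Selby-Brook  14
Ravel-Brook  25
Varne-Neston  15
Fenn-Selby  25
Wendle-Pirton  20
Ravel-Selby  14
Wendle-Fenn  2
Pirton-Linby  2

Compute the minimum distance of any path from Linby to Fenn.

Shortest distances from Linby:
Linby: 0
Pirton: 2  (via Linby)
Wendle: 22  (via Pirton)
Fenn: 24  (via Wendle)
Shortest route: Linby–Pirton–Wendle–Fenn = 24 km.

24 km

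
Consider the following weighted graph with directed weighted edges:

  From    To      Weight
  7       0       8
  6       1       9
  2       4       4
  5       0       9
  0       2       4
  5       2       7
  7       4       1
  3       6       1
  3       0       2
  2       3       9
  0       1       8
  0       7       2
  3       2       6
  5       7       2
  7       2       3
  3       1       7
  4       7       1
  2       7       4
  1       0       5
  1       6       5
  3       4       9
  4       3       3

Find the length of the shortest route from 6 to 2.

Compare a few routes:
6 - 1 - 0 - 7 - 2: 9+5+2+3 = 19
6 - 1 - 0 - 2: 9+5+4 = 18
6 - 1 - 0 - 7 - 4 - 3 - 2: 9+5+2+1+3+6 = 26
Cheapest is 6 - 1 - 0 - 2 at 18.

18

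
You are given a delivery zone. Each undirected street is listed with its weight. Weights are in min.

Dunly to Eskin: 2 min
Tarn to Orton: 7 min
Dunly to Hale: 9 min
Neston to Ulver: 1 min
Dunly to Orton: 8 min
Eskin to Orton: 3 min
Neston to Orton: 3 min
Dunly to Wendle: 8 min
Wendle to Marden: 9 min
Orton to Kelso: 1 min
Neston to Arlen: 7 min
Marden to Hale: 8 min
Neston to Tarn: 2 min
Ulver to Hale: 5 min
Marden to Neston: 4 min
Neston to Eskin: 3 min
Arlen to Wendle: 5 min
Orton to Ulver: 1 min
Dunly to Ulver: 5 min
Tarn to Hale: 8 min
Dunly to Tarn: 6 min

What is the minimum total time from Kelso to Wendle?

Running Dijkstra from Kelso:
Kelso: 0
Orton: 1  (via Kelso)
Ulver: 2  (via Orton)
Neston: 3  (via Ulver)
Eskin: 4  (via Orton)
Tarn: 5  (via Neston)
Dunly: 6  (via Eskin)
Marden: 7  (via Neston)
Hale: 7  (via Ulver)
Arlen: 10  (via Neston)
Wendle: 14  (via Dunly)
Shortest route: Kelso–Orton–Eskin–Dunly–Wendle = 14 min.

14 min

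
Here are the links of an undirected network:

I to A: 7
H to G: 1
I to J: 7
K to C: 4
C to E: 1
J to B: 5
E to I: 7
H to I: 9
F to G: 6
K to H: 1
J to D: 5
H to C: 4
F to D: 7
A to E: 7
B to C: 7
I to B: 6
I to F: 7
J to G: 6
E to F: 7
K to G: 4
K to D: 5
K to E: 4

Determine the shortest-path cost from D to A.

16

Enumerating some paths:
D → K → C → E → A: 5+4+1+7 = 17
D → K → E → A: 5+4+7 = 16
D → K → H → C → E → A: 5+1+4+1+7 = 18
Cheapest is D → K → E → A at 16.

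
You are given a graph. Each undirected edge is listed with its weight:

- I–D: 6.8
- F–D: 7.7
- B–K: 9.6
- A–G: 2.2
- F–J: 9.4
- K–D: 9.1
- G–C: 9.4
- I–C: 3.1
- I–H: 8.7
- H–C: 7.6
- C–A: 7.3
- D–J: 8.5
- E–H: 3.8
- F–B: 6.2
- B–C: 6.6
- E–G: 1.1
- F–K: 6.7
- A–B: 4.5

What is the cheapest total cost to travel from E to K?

17.4

Candidate routes:
E - G - A - B - F - K: 1.1+2.2+4.5+6.2+6.7 = 20.7
E - G - A - B - K: 1.1+2.2+4.5+9.6 = 17.4
Cheapest is E - G - A - B - K at 17.4.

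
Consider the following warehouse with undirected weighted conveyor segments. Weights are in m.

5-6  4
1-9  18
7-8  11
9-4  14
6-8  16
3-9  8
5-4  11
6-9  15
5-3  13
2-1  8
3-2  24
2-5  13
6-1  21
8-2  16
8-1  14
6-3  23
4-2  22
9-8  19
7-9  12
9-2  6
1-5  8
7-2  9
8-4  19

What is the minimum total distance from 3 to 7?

20 m

Compare a few routes:
3–9–2–7: 8+6+9 = 23
3–9–7: 8+12 = 20
3–2–7: 24+9 = 33
The minimum is 20 m via 3–9–7.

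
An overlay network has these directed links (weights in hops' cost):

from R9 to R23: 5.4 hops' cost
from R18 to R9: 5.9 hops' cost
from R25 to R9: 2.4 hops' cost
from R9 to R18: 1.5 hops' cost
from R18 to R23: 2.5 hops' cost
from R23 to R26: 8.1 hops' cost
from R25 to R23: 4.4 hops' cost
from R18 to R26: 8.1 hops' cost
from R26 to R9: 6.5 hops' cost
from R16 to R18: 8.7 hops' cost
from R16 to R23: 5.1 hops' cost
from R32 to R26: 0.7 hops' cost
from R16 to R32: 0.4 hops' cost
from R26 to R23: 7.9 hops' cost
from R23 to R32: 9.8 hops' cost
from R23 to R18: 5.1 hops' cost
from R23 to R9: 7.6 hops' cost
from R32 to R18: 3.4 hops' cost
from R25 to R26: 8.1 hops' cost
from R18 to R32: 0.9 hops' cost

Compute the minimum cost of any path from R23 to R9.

7.6 hops' cost

Shortest distances from R23:
R23: 0
R18: 5.1  (via R23)
R32: 6  (via R18)
R26: 6.7  (via R32)
R9: 7.6  (via R23)
Shortest route: R23–R9 = 7.6 hops' cost.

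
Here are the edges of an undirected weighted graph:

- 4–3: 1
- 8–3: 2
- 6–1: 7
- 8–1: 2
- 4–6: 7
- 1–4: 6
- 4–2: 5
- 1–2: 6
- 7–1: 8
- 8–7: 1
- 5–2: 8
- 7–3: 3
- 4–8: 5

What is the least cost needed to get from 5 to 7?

Compare a few routes:
5 → 2 → 1 → 8 → 3 → 7: 8+6+2+2+3 = 21
5 → 2 → 4 → 8 → 7: 8+5+5+1 = 19
5 → 2 → 4 → 3 → 7: 8+5+1+3 = 17
Cheapest is 5 → 2 → 4 → 3 → 7 at 17.

17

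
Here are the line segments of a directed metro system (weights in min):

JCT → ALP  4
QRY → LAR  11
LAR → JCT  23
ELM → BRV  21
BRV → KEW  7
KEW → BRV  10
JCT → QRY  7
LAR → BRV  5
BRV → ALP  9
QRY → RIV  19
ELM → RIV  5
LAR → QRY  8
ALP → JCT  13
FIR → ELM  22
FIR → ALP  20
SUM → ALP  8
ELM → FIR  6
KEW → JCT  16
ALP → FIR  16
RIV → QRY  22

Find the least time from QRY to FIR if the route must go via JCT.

54 min

Best QRY to JCT: QRY–LAR–JCT costing 34
Best JCT to FIR: JCT–ALP–FIR costing 20
Total via JCT: 34 + 20 = 54 min.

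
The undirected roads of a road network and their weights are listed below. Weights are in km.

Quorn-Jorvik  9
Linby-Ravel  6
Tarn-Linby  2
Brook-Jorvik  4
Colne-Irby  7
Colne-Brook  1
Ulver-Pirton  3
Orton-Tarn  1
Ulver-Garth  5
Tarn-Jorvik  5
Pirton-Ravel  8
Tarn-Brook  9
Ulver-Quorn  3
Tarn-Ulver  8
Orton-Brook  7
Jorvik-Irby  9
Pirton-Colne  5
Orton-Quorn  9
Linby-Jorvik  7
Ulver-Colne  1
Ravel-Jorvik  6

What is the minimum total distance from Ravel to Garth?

16 km

Settle nodes by increasing distance from Ravel:
Ravel: 0
Jorvik: 6  (via Ravel)
Linby: 6  (via Ravel)
Pirton: 8  (via Ravel)
Tarn: 8  (via Linby)
Orton: 9  (via Tarn)
Brook: 10  (via Jorvik)
Ulver: 11  (via Pirton)
Colne: 11  (via Brook)
Quorn: 14  (via Ulver)
Irby: 15  (via Jorvik)
Garth: 16  (via Ulver)
Shortest route: Ravel → Pirton → Ulver → Garth = 16 km.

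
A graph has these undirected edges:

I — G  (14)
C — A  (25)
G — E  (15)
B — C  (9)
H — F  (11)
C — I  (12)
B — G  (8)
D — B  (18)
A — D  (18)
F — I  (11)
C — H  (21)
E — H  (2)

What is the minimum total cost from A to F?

Running Dijkstra from A:
A: 0
D: 18  (via A)
C: 25  (via A)
B: 34  (via C)
I: 37  (via C)
G: 42  (via B)
H: 46  (via C)
E: 48  (via H)
F: 48  (via I)
Shortest route: A–C–I–F = 48.

48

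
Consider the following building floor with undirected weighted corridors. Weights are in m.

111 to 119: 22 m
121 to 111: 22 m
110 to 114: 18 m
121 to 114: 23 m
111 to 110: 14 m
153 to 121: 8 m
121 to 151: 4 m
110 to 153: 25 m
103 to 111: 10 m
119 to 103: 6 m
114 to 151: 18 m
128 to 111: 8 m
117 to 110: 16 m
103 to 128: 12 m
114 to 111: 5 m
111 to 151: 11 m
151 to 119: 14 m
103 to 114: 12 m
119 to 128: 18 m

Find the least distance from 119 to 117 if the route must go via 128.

Best 119 to 128: 119 → 128 costing 18
Shortest 128→117: 128 → 111 → 110 → 117 = 38
Total via 128: 18 + 38 = 56 m.

56 m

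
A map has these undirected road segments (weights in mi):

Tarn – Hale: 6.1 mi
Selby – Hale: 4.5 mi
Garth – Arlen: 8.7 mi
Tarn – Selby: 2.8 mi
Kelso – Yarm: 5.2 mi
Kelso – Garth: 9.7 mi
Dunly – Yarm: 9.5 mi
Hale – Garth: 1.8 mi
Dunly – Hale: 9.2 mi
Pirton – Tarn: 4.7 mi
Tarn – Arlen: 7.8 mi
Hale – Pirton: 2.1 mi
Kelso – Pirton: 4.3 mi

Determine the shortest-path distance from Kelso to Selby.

10.9 mi

Compare a few routes:
Kelso–Pirton–Tarn–Selby: 4.3+4.7+2.8 = 11.8
Kelso–Pirton–Hale–Selby: 4.3+2.1+4.5 = 10.9
Cheapest is Kelso–Pirton–Hale–Selby at 10.9 mi.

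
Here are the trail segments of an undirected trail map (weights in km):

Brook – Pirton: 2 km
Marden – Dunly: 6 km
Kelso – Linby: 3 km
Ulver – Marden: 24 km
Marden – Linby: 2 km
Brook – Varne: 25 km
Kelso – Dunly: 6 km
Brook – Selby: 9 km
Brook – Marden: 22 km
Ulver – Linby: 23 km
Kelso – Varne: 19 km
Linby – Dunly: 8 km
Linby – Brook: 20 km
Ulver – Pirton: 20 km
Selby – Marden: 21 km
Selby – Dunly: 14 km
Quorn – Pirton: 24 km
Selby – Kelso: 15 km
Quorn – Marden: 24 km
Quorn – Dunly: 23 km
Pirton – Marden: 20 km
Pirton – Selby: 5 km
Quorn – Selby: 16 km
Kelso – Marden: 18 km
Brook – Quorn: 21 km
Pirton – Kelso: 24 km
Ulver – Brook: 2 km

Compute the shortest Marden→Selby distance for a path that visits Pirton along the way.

25 km

Shortest Marden→Pirton: Marden–Pirton = 20
Shortest Pirton→Selby: Pirton–Selby = 5
Total via Pirton: 20 + 5 = 25 km.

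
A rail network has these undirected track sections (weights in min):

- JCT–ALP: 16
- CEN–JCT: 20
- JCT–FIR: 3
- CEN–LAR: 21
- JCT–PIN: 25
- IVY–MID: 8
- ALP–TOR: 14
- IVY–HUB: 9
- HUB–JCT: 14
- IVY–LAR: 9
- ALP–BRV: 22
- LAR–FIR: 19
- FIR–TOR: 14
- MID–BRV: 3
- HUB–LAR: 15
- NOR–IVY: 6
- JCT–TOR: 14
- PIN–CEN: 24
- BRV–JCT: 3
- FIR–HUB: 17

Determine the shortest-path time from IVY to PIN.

Candidate routes:
IVY - HUB - JCT - PIN: 9+14+25 = 48
IVY - MID - BRV - JCT - PIN: 8+3+3+25 = 39
IVY - LAR - CEN - PIN: 9+21+24 = 54
Cheapest is IVY - MID - BRV - JCT - PIN at 39 min.

39 min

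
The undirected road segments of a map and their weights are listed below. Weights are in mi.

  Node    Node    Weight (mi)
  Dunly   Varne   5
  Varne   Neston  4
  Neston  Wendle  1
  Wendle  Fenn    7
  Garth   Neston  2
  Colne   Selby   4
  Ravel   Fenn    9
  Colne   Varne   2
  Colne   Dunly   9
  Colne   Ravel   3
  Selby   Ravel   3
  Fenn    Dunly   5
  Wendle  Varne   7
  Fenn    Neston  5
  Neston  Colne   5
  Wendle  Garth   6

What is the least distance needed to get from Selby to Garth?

Shortest distances from Selby:
Selby: 0
Ravel: 3  (via Selby)
Colne: 4  (via Selby)
Varne: 6  (via Colne)
Neston: 9  (via Colne)
Wendle: 10  (via Neston)
Dunly: 11  (via Varne)
Garth: 11  (via Neston)
Shortest route: Selby → Colne → Neston → Garth = 11 mi.

11 mi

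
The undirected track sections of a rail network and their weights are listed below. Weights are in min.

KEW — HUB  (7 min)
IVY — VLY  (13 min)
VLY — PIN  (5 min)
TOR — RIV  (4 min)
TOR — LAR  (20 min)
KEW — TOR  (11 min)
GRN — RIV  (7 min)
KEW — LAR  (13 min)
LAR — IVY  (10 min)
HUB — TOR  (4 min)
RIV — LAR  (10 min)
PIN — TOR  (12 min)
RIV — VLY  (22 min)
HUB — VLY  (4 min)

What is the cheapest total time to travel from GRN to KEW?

Compare a few routes:
GRN - RIV - TOR - KEW: 7+4+11 = 22
GRN - RIV - LAR - KEW: 7+10+13 = 30
The minimum is 22 min via GRN - RIV - TOR - KEW.

22 min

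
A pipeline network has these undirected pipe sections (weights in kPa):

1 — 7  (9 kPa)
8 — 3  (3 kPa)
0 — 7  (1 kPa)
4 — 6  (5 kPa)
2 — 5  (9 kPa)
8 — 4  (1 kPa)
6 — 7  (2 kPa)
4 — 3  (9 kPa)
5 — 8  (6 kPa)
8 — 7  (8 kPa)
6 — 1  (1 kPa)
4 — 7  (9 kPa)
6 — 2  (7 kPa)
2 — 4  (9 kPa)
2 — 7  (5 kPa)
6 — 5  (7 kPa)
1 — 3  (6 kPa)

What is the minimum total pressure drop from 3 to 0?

Shortest distances from 3:
3: 0
8: 3  (via 3)
4: 4  (via 8)
1: 6  (via 3)
6: 7  (via 1)
5: 9  (via 8)
7: 9  (via 6)
0: 10  (via 7)
Shortest route: 3 → 1 → 6 → 7 → 0 = 10 kPa.

10 kPa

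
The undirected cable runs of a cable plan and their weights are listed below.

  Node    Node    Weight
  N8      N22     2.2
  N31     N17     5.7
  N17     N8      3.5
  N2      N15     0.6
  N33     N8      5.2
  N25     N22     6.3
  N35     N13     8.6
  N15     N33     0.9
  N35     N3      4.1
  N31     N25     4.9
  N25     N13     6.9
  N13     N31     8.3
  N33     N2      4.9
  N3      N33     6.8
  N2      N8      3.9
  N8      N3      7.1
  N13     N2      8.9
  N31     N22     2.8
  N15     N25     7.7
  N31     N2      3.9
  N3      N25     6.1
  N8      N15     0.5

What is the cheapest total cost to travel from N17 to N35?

Settle nodes by increasing distance from N17:
N17: 0
N8: 3.5  (via N17)
N15: 4  (via N8)
N2: 4.6  (via N15)
N33: 4.9  (via N15)
N31: 5.7  (via N17)
N22: 5.7  (via N8)
N3: 10.6  (via N8)
N25: 10.6  (via N31)
N13: 13.5  (via N2)
N35: 14.7  (via N3)
Shortest route: N17 → N8 → N3 → N35 = 14.7.

14.7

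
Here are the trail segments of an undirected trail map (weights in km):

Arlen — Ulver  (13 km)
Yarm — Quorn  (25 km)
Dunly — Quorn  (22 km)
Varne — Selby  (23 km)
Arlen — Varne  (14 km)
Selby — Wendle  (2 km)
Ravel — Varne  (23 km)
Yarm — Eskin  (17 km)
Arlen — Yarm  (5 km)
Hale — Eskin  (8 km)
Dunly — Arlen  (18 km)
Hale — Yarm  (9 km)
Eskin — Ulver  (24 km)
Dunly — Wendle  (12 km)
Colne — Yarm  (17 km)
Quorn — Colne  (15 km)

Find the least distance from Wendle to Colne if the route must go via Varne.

61 km

Best Wendle to Varne: Wendle → Selby → Varne costing 25
Best Varne to Colne: Varne → Arlen → Yarm → Colne costing 36
Total via Varne: 25 + 36 = 61 km.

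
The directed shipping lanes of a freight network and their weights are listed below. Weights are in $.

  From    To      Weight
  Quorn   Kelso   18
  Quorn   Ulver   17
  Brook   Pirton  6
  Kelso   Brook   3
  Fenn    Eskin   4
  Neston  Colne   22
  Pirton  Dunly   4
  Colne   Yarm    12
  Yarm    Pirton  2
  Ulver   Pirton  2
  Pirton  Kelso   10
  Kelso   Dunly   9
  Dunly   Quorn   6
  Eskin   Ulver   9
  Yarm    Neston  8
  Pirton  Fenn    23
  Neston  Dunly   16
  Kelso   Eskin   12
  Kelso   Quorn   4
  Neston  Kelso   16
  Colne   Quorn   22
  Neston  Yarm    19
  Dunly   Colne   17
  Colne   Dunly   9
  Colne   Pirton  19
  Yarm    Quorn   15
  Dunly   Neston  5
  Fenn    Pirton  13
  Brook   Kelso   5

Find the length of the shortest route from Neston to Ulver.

Shortest distances from Neston:
Neston: 0
Dunly: 16  (via Neston)
Kelso: 16  (via Neston)
Brook: 19  (via Kelso)
Yarm: 19  (via Neston)
Quorn: 20  (via Kelso)
Pirton: 21  (via Yarm)
Colne: 22  (via Neston)
Eskin: 28  (via Kelso)
Ulver: 37  (via Quorn)
Shortest route: Neston → Kelso → Quorn → Ulver = $37.

$37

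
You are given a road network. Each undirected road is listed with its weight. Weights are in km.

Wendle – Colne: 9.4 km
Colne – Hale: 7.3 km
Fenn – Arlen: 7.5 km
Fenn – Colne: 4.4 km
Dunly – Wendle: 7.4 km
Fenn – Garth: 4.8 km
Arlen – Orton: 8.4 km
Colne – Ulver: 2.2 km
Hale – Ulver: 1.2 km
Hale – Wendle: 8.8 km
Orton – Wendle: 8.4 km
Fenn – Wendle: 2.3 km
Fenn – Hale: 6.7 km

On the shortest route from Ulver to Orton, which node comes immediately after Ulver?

Candidate routes:
Ulver–Colne–Fenn–Wendle–Orton: 2.2+4.4+2.3+8.4 = 17.3
Ulver–Hale–Wendle–Orton: 1.2+8.8+8.4 = 18.4
The minimum is 17.3 km via Ulver–Colne–Fenn–Wendle–Orton.
So from Ulver the first move is to Colne.

Colne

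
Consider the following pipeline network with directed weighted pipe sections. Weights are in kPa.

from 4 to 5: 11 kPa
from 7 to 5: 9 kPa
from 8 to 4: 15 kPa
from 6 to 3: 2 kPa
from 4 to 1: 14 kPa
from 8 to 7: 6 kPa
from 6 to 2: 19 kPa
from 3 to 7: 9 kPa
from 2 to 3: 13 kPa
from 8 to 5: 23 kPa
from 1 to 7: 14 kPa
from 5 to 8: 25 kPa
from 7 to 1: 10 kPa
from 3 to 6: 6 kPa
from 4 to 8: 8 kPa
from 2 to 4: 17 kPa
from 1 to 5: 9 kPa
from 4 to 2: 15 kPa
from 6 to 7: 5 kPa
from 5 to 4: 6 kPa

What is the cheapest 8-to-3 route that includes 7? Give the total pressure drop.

49 kPa

Shortest 8→7: 8–7 = 6
Shortest 7→3: 7–5–4–2–3 = 43
Total via 7: 6 + 43 = 49 kPa.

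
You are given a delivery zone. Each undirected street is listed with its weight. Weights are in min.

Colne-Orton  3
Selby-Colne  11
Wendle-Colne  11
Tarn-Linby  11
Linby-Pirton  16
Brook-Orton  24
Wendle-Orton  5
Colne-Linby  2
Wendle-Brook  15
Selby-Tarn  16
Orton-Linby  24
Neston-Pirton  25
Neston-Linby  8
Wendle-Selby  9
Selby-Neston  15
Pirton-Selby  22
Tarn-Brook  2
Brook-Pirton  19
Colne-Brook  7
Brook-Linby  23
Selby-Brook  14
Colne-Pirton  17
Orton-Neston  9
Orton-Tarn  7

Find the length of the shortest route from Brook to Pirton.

Shortest distances from Brook:
Brook: 0
Tarn: 2  (via Brook)
Colne: 7  (via Brook)
Orton: 9  (via Tarn)
Linby: 9  (via Colne)
Selby: 14  (via Brook)
Wendle: 14  (via Orton)
Neston: 17  (via Linby)
Pirton: 19  (via Brook)
Shortest route: Brook–Pirton = 19 min.

19 min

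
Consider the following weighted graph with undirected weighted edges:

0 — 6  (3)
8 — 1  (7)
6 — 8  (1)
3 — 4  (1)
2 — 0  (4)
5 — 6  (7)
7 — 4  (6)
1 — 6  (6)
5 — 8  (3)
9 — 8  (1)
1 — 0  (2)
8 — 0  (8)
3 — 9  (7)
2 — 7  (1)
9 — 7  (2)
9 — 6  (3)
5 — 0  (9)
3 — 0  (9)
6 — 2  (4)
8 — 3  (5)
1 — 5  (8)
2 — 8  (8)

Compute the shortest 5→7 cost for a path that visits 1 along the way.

15

Shortest 5→1: 5 → 1 = 8
Best 1 to 7: 1 → 0 → 2 → 7 costing 7
Total via 1: 8 + 7 = 15.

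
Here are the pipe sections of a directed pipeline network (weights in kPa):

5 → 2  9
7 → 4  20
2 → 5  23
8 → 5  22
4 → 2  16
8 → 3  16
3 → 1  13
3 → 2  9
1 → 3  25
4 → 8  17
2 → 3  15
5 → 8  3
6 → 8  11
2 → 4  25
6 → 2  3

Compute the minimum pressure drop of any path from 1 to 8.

Settle nodes by increasing distance from 1:
1: 0
3: 25  (via 1)
2: 34  (via 3)
5: 57  (via 2)
4: 59  (via 2)
8: 60  (via 5)
Shortest route: 1–3–2–5–8 = 60 kPa.

60 kPa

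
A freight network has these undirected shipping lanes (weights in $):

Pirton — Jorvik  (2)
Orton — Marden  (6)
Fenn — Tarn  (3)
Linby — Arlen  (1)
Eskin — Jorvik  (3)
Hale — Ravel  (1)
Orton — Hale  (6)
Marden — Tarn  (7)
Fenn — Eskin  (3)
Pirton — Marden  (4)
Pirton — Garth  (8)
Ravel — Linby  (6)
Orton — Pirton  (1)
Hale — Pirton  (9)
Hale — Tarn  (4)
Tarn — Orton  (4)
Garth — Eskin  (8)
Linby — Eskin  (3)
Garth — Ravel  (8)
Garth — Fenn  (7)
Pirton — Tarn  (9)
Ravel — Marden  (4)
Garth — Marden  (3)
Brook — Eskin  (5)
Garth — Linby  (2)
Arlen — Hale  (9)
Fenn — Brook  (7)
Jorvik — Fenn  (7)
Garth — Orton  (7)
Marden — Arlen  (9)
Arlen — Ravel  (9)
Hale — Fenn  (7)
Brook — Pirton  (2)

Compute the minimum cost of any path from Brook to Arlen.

Settle nodes by increasing distance from Brook:
Brook: 0
Pirton: 2  (via Brook)
Orton: 3  (via Pirton)
Jorvik: 4  (via Pirton)
Eskin: 5  (via Brook)
Marden: 6  (via Pirton)
Tarn: 7  (via Orton)
Fenn: 7  (via Brook)
Linby: 8  (via Eskin)
Garth: 9  (via Marden)
Arlen: 9  (via Linby)
Shortest route: Brook–Eskin–Linby–Arlen = $9.

$9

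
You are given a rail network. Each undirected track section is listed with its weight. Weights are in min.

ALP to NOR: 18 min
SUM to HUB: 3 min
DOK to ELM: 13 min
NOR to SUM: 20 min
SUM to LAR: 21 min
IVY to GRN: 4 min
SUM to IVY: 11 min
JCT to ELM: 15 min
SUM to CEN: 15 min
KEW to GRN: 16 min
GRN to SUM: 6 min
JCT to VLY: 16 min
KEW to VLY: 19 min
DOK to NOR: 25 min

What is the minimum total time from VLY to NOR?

61 min

Compare a few routes:
VLY - JCT - ELM - DOK - NOR: 16+15+13+25 = 69
VLY - KEW - GRN - IVY - SUM - NOR: 19+16+4+11+20 = 70
VLY - KEW - GRN - SUM - NOR: 19+16+6+20 = 61
Cheapest is VLY - KEW - GRN - SUM - NOR at 61 min.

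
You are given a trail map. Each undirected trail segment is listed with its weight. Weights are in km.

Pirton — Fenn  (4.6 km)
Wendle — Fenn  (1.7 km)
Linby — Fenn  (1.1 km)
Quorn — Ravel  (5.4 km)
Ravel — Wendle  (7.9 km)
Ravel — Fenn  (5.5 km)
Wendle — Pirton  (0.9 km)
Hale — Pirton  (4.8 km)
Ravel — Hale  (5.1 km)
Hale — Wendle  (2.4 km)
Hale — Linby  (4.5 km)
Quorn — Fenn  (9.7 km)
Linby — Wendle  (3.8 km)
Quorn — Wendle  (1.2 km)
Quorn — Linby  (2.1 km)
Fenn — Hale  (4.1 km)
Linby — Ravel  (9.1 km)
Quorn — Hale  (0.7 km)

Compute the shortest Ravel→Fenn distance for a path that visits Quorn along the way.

Shortest Ravel→Quorn: Ravel → Quorn = 5.4
Best Quorn to Fenn: Quorn → Wendle → Fenn costing 2.9
Total via Quorn: 5.4 + 2.9 = 8.3 km.

8.3 km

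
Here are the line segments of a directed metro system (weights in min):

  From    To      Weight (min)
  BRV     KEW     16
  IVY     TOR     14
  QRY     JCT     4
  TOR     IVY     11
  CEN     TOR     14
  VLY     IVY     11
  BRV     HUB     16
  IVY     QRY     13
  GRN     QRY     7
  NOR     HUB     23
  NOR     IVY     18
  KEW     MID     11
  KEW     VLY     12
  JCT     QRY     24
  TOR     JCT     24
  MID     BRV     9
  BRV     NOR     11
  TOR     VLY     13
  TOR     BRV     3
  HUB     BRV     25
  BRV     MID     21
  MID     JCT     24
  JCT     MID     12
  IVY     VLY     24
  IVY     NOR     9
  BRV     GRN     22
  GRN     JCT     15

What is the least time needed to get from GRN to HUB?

48 min

Settle nodes by increasing distance from GRN:
GRN: 0
QRY: 7  (via GRN)
JCT: 11  (via QRY)
MID: 23  (via JCT)
BRV: 32  (via MID)
NOR: 43  (via BRV)
HUB: 48  (via BRV)
Shortest route: GRN → QRY → JCT → MID → BRV → HUB = 48 min.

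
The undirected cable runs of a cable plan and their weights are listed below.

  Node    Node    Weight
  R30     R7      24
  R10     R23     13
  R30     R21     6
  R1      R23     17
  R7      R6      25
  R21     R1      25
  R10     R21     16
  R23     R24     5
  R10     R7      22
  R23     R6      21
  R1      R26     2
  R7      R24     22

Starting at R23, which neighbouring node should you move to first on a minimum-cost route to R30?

Compare a few routes:
R23 → R10 → R21 → R30: 13+16+6 = 35
R23 → R10 → R7 → R30: 13+22+24 = 59
R23 → R24 → R7 → R30: 5+22+24 = 51
R23 → R1 → R21 → R30: 17+25+6 = 48
Cheapest is R23 → R10 → R21 → R30 at 35.
So from R23 the first move is to R10.

R10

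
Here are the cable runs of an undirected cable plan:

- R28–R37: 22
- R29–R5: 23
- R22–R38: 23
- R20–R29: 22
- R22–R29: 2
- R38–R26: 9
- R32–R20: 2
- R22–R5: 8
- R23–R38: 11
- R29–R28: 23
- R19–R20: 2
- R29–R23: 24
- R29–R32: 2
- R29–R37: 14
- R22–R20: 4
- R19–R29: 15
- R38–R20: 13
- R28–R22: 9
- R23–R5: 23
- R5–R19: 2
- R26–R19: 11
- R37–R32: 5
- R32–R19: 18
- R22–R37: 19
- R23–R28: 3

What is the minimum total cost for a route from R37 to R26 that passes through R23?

41

Best R37 to R23: R37 → R32 → R29 → R22 → R28 → R23 costing 21
Shortest R23→R26: R23 → R38 → R26 = 20
Total via R23: 21 + 20 = 41.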